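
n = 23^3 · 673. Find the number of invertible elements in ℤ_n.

7820736

φ(8188391) = 8188391 · (1 − 1/23) · (1 − 1/673)
       = 8188391 · 14784/15479 = 7820736.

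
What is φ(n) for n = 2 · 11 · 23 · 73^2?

1156320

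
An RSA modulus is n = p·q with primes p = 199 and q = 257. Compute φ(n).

50688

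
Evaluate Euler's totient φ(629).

576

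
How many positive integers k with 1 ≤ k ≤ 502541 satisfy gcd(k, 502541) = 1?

First factor: 502541 = 13 · 29 · 31 · 43.
φ(13) = 13 − 1 = 12.
φ(29) = 29 − 1 = 28.
φ(31) = 31 − 1 = 30.
φ(43) = 43 − 1 = 42.
Since φ is multiplicative, φ(502541) = 12 · 28 · 30 · 42 = 423360.

423360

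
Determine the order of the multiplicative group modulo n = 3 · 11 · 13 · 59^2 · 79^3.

399797461440

φ(3) = 3 − 1 = 2.
φ(11) = 11 − 1 = 10.
φ(13) = 13 − 1 = 12.
φ(59^2) = 59^1·(59−1) = 59·58 = 3422.
φ(79^3) = 79^2·(79−1) = 6241·78 = 486798.
Multiply: 2 · 10 · 12 · 3422 · 486798 = 399797461440.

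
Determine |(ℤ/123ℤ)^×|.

80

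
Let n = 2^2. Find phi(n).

2

φ(4) = 4 · (1 − 1/2)
       = 4 · 1/2 = 2.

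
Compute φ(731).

672

Factor 731: 731 = 17 × 43.
φ(731) = 731 · (1 − 1/17) · (1 − 1/43)
       = 731 · 672/731 = 672.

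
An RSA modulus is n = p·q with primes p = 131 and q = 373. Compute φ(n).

φ(n) = (p − 1)(q − 1) = (131−1)(373−1) = 130·372 = 48360.

48360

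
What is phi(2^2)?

2

φ(4) = 4 · (1 − 1/2)
       = 4 · 1/2 = 2.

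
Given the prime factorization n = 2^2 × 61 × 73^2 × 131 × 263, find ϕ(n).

φ(44798409028) = 44798409028 · (1 − 1/2) · (1 − 1/61) · (1 − 1/73) · (1 − 1/131) · (1 − 1/263)
       = 44798409028 · 147139200/306838418 = 21482323200.

21482323200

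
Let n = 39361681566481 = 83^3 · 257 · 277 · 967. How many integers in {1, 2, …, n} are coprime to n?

38556376363008

φ(83^3) = 83^2·(83−1) = 6889·82 = 564898.
φ(257) = 257 − 1 = 256.
φ(277) = 277 − 1 = 276.
φ(967) = 967 − 1 = 966.
φ(39361681566481) = 564898 × 256 × 276 × 966 = 38556376363008.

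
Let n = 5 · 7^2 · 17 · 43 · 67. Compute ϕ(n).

7451136

φ(11999365) = 11999365 · (1 − 1/5) · (1 − 1/7) · (1 − 1/17) · (1 − 1/43) · (1 − 1/67)
       = 11999365 · 1064448/1714195 = 7451136.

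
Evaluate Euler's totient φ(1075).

Factor 1075: 1075 = 5**2 × 43.
φ(5^2) = 5^2 − 5^1 = 25 − 5 = 20.
φ(43) = 43 − 1 = 42.
Since φ is multiplicative, φ(1075) = 20 · 42 = 840.

840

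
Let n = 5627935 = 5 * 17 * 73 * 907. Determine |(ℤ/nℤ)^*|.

4174848

φ(5627935) = 5627935 · (1 − 1/5) · (1 − 1/17) · (1 − 1/73) · (1 − 1/907)
       = 5627935 · 4174848/5627935 = 4174848.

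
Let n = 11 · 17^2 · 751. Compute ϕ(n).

φ(11) = 11 − 1 = 10.
φ(17^2) = 17^2 − 17^1 = 289 − 17 = 272.
φ(751) = 751 − 1 = 750.
Since φ is multiplicative, φ(2387429) = 10 · 272 · 750 = 2040000.

2040000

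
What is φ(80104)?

80104 = 2^3 · 17 · 19 · 31.
φ(2^3) = 2^3 − 2^2 = 8 − 4 = 4.
φ(17) = 17 − 1 = 16.
φ(19) = 19 − 1 = 18.
φ(31) = 31 − 1 = 30.
Multiply: 4 · 16 · 18 · 30 = 34560.

34560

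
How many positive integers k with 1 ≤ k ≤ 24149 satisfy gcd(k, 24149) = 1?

21600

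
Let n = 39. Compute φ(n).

24

Factor 39: 39 = 3 * 13.
φ(3) = 3 − 1 = 2.
φ(13) = 13 − 1 = 12.
Since φ is multiplicative, φ(39) = 2 · 12 = 24.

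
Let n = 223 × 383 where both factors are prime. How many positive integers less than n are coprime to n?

For distinct primes, φ(pq) = (p−1)(q−1) = 222 × 382 = 84804.

84804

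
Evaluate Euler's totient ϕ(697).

Prime factorization: 697 = 17 · 41.
φ(17) = 17 − 1 = 16.
φ(41) = 41 − 1 = 40.
Multiply: 16 · 40 = 640.

640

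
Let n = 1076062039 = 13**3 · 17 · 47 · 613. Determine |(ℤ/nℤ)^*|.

φ(1076062039) = 1076062039 · (1 − 1/13) · (1 − 1/17) · (1 − 1/47) · (1 − 1/613)
       = 1076062039 · 5405184/6367231 = 913476096.

913476096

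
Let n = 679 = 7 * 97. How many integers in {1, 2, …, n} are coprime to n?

φ(7) = 7 − 1 = 6.
φ(97) = 97 − 1 = 96.
φ(679) = 6 × 96 = 576.

576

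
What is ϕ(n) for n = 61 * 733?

43920

φ(61) = 61 − 1 = 60.
φ(733) = 733 − 1 = 732.
φ(44713) = 60 × 732 = 43920.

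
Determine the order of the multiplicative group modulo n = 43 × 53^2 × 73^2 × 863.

524434345344

φ(43) = 43 − 1 = 42.
φ(53^2) = 53^1·(53−1) = 53·52 = 2756.
φ(73^2) = 73^2 − 73^1 = 5329 − 73 = 5256.
φ(863) = 863 − 1 = 862.
Multiply: 42 · 2756 · 5256 · 862 = 524434345344.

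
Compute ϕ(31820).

First factor: 31820 = 2^2 × 5 × 37 × 43.
φ(31820) = 31820 · (1 − 1/2) · (1 − 1/5) · (1 − 1/37) · (1 − 1/43)
       = 31820 · 6048/15910 = 12096.

12096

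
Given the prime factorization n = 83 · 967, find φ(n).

79212

φ(83) = 83 − 1 = 82.
φ(967) = 967 − 1 = 966.
Multiply: 82 · 966 = 79212.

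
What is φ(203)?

168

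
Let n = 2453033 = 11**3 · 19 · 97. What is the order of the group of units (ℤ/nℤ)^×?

φ(11^3) = 11^3 − 11^2 = 1331 − 121 = 1210.
φ(19) = 19 − 1 = 18.
φ(97) = 97 − 1 = 96.
Since φ is multiplicative, φ(2453033) = 1210 · 18 · 96 = 2090880.

2090880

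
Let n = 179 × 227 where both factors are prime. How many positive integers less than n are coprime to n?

40228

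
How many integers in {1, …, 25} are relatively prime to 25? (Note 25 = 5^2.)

20

φ(5^2) = 5^1·(5−1) = 5·4 = 20.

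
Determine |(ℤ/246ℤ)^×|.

Factor 246: 246 = 2 × 3 × 41.
φ(246) = 246 · (1 − 1/2) · (1 − 1/3) · (1 − 1/41)
       = 246 · 80/246 = 80.

80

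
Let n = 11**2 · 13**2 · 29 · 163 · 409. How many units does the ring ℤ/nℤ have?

31757806080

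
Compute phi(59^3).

φ(59^3) = 59^3 − 59^2 = 205379 − 3481 = 201898.

201898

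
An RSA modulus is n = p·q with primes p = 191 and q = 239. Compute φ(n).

φ(45649) = 45649 · (1 − 1/191) · (1 − 1/239)
       = 45649 · 45220/45649 = 45220.

45220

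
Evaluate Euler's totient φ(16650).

Factor 16650: 16650 = 2 × 3^2 × 5^2 × 37.
φ(16650) = 16650 · (1 − 1/2) · (1 − 1/3) · (1 − 1/5) · (1 − 1/37)
       = 16650 · 288/1110 = 4320.

4320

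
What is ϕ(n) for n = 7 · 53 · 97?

φ(35987) = 35987 · (1 − 1/7) · (1 − 1/53) · (1 − 1/97)
       = 35987 · 29952/35987 = 29952.

29952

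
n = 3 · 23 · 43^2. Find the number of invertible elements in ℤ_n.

φ(3) = 3 − 1 = 2.
φ(23) = 23 − 1 = 22.
φ(43^2) = 43^1·(43−1) = 43·42 = 1806.
φ(127581) = 2 × 22 × 1806 = 79464.

79464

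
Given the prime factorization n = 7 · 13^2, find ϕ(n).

936

φ(1183) = 1183 · (1 − 1/7) · (1 − 1/13)
       = 1183 · 72/91 = 936.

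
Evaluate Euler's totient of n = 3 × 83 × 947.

155144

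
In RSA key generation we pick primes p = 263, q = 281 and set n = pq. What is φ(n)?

For distinct primes, φ(pq) = (p−1)(q−1) = 262 × 280 = 73360.

73360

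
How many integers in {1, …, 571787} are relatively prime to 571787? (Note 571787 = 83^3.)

564898

φ(83^3) = 83^3 − 83^2 = 571787 − 6889 = 564898.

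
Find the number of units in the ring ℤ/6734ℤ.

2592

Prime factorization: 6734 = 2 · 7 · 13 · 37.
φ(6734) = 6734 · (1 − 1/2) · (1 − 1/7) · (1 − 1/13) · (1 − 1/37)
       = 6734 · 2592/6734 = 2592.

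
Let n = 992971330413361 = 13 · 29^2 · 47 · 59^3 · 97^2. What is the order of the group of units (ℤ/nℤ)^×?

φ(13) = 13 − 1 = 12.
φ(29^2) = 29^1·(29−1) = 29·28 = 812.
φ(47) = 47 − 1 = 46.
φ(59^3) = 59^3 − 59^2 = 205379 − 3481 = 201898.
φ(97^2) = 97^2 − 97^1 = 9409 − 97 = 9312.
Multiply: 12 · 812 · 46 · 201898 · 9312 = 842694367463424.

842694367463424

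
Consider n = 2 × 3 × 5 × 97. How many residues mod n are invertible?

φ(2) = 2 − 1 = 1.
φ(3) = 3 − 1 = 2.
φ(5) = 5 − 1 = 4.
φ(97) = 97 − 1 = 96.
Multiply: 1 · 2 · 4 · 96 = 768.

768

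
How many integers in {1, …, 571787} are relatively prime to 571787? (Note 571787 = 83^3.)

564898

φ(571787) = 571787 · (1 − 1/83)
       = 571787 · 82/83 = 564898.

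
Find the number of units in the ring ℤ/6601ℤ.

First factor: 6601 = 7 · 23 · 41.
φ(6601) = 6601 · (1 − 1/7) · (1 − 1/23) · (1 − 1/41)
       = 6601 · 5280/6601 = 5280.

5280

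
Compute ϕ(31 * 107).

φ(31) = 31 − 1 = 30.
φ(107) = 107 − 1 = 106.
φ(3317) = 30 × 106 = 3180.

3180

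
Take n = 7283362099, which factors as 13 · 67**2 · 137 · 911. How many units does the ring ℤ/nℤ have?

6567200640

φ(7283362099) = 7283362099 · (1 − 1/13) · (1 − 1/67) · (1 − 1/137) · (1 − 1/911)
       = 7283362099 · 98017920/108706897 = 6567200640.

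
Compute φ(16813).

First factor: 16813 = 17 · 23 · 43.
φ(16813) = 16813 · (1 − 1/17) · (1 − 1/23) · (1 − 1/43)
       = 16813 · 14784/16813 = 14784.

14784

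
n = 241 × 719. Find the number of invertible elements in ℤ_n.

φ(173279) = 173279 · (1 − 1/241) · (1 − 1/719)
       = 173279 · 172320/173279 = 172320.

172320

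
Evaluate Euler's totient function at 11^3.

1210

φ(1331) = 1331 · (1 − 1/11)
       = 1331 · 10/11 = 1210.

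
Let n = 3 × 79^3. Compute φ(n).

φ(3) = 3 − 1 = 2.
φ(79^3) = 79^2·(79−1) = 6241·78 = 486798.
Since φ is multiplicative, φ(1479117) = 2 · 486798 = 973596.

973596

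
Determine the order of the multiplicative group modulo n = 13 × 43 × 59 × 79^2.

180127584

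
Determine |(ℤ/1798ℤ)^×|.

First factor: 1798 = 2 · 29 · 31.
φ(1798) = 1798 · (1 − 1/2) · (1 − 1/29) · (1 − 1/31)
       = 1798 · 840/1798 = 840.

840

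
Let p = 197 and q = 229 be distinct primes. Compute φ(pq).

44688

φ(45113) = 45113 · (1 − 1/197) · (1 − 1/229)
       = 45113 · 44688/45113 = 44688.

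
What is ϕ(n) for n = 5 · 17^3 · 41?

φ(1007165) = 1007165 · (1 − 1/5) · (1 − 1/17) · (1 − 1/41)
       = 1007165 · 2560/3485 = 739840.

739840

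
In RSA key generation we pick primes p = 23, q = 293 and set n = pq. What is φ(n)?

6424

φ(pq) = (p−1)(q−1) = 22 · 292 = 6424.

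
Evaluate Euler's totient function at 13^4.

26364

φ(13^4) = 13^4 − 13^3 = 28561 − 2197 = 26364.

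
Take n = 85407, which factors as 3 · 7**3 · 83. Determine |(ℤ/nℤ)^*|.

48216

φ(85407) = 85407 · (1 − 1/3) · (1 − 1/7) · (1 − 1/83)
       = 85407 · 984/1743 = 48216.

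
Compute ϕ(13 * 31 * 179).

φ(13) = 13 − 1 = 12.
φ(31) = 31 − 1 = 30.
φ(179) = 179 − 1 = 178.
Since φ is multiplicative, φ(72137) = 12 · 30 · 178 = 64080.

64080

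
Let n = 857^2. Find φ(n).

φ(734449) = 734449 · (1 − 1/857)
       = 734449 · 856/857 = 733592.

733592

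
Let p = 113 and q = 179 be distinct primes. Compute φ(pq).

φ(20227) = 20227 · (1 − 1/113) · (1 − 1/179)
       = 20227 · 19936/20227 = 19936.

19936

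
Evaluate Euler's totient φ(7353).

4536

7353 = 3^2 · 19 · 43.
φ(3^2) = 3^2 − 3^1 = 9 − 3 = 6.
φ(19) = 19 − 1 = 18.
φ(43) = 43 − 1 = 42.
Since φ is multiplicative, φ(7353) = 6 · 18 · 42 = 4536.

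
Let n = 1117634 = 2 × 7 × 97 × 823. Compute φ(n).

473472

φ(1117634) = 1117634 · (1 − 1/2) · (1 − 1/7) · (1 − 1/97) · (1 − 1/823)
       = 1117634 · 473472/1117634 = 473472.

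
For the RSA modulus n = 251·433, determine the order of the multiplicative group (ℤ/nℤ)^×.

For distinct primes, φ(pq) = (p−1)(q−1) = 250 × 432 = 108000.

108000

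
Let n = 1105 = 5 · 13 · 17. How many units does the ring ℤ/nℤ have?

φ(1105) = 1105 · (1 − 1/5) · (1 − 1/13) · (1 − 1/17)
       = 1105 · 768/1105 = 768.

768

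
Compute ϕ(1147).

1147 = 31 · 37.
φ(1147) = 1147 · (1 − 1/31) · (1 − 1/37)
       = 1147 · 1080/1147 = 1080.

1080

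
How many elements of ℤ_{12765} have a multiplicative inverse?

6336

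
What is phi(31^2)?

930

φ(961) = 961 · (1 − 1/31)
       = 961 · 30/31 = 930.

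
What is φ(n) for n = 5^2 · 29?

φ(725) = 725 · (1 − 1/5) · (1 − 1/29)
       = 725 · 112/145 = 560.

560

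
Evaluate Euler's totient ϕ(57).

36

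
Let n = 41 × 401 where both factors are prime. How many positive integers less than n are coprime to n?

16000

For distinct primes, φ(pq) = (p−1)(q−1) = 40 × 400 = 16000.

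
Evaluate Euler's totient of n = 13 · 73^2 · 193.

12109824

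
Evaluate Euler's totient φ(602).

252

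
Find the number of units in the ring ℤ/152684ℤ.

60480

152684 = 2^2 × 7^2 × 19 × 41.
φ(152684) = 152684 · (1 − 1/2) · (1 − 1/7) · (1 − 1/19) · (1 − 1/41)
       = 152684 · 4320/10906 = 60480.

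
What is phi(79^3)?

486798

φ(79^3) = 79^3 − 79^2 = 493039 − 6241 = 486798.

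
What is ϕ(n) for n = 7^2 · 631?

φ(7^2) = 7^1·(7−1) = 7·6 = 42.
φ(631) = 631 − 1 = 630.
φ(30919) = 42 × 630 = 26460.

26460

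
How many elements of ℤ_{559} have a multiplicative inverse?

559 = 13 · 43.
φ(13) = 13 − 1 = 12.
φ(43) = 43 − 1 = 42.
Since φ is multiplicative, φ(559) = 12 · 42 = 504.

504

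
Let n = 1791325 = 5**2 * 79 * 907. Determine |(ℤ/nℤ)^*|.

φ(1791325) = 1791325 · (1 − 1/5) · (1 − 1/79) · (1 − 1/907)
       = 1791325 · 282672/358265 = 1413360.

1413360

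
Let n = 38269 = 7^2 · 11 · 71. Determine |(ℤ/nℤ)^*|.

29400

φ(38269) = 38269 · (1 − 1/7) · (1 − 1/11) · (1 − 1/71)
       = 38269 · 4200/5467 = 29400.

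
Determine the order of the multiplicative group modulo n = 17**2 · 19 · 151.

734400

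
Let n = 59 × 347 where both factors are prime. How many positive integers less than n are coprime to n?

φ(n) = (p − 1)(q − 1) = (59−1)(347−1) = 58·346 = 20068.

20068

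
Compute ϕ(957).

First factor: 957 = 3 * 11 * 29.
φ(957) = 957 · (1 − 1/3) · (1 − 1/11) · (1 − 1/29)
       = 957 · 560/957 = 560.

560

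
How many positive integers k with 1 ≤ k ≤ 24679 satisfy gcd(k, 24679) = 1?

22176

24679 = 23 · 29 · 37.
φ(24679) = 24679 · (1 − 1/23) · (1 − 1/29) · (1 − 1/37)
       = 24679 · 22176/24679 = 22176.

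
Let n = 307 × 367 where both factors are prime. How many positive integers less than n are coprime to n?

111996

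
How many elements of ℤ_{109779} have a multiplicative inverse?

66528

109779 = 3 * 23 * 37 * 43.
φ(109779) = 109779 · (1 − 1/3) · (1 − 1/23) · (1 − 1/37) · (1 − 1/43)
       = 109779 · 66528/109779 = 66528.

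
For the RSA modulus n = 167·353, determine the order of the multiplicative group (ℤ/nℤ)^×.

58432

For distinct primes, φ(pq) = (p−1)(q−1) = 166 × 352 = 58432.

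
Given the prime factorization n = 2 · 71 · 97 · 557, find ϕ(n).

3736320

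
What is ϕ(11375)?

Prime factorization: 11375 = 5^3 × 7 × 13.
φ(5^3) = 5^2·(5−1) = 25·4 = 100.
φ(7) = 7 − 1 = 6.
φ(13) = 13 − 1 = 12.
φ(11375) = 100 × 6 × 12 = 7200.

7200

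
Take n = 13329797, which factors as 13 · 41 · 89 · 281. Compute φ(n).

φ(13329797) = 13329797 · (1 − 1/13) · (1 − 1/41) · (1 − 1/89) · (1 − 1/281)
       = 13329797 · 11827200/13329797 = 11827200.

11827200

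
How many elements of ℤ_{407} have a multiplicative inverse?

360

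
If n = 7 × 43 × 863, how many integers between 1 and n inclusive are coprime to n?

φ(259763) = 259763 · (1 − 1/7) · (1 − 1/43) · (1 − 1/863)
       = 259763 · 217224/259763 = 217224.

217224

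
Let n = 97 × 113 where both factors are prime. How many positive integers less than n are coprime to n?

10752

φ(pq) = (p−1)(q−1) = 96 · 112 = 10752.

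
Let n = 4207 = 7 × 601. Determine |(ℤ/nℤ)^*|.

3600

φ(7) = 7 − 1 = 6.
φ(601) = 601 − 1 = 600.
Since φ is multiplicative, φ(4207) = 6 · 600 = 3600.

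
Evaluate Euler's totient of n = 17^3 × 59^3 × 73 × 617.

41405978363904

φ(45447586323107) = 45447586323107 · (1 − 1/17) · (1 − 1/59) · (1 − 1/73) · (1 − 1/617)
       = 45447586323107 · 41158656/45176123 = 41405978363904.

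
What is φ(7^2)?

φ(49) = 49 · (1 − 1/7)
       = 49 · 6/7 = 42.

42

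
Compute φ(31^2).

930

φ(31^2) = 31^1·(31−1) = 31·30 = 930.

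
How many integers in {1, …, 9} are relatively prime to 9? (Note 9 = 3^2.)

φ(9) = 9 · (1 − 1/3)
       = 9 · 2/3 = 6.

6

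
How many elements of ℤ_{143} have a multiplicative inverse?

Prime factorization: 143 = 11 · 13.
φ(143) = 143 · (1 − 1/11) · (1 − 1/13)
       = 143 · 120/143 = 120.

120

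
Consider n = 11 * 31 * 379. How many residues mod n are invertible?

113400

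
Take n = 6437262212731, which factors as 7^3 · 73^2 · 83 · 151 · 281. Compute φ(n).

5321889216000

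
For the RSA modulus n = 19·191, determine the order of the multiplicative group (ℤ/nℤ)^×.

3420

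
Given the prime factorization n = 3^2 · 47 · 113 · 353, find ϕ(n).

10881024

φ(3^2) = 3^1·(3−1) = 3·2 = 6.
φ(47) = 47 − 1 = 46.
φ(113) = 113 − 1 = 112.
φ(353) = 353 − 1 = 352.
φ(16873047) = 6 × 46 × 112 × 352 = 10881024.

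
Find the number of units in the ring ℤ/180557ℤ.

180557 = 13 × 17 × 19 × 43.
φ(180557) = 180557 · (1 − 1/13) · (1 − 1/17) · (1 − 1/19) · (1 − 1/43)
       = 180557 · 145152/180557 = 145152.

145152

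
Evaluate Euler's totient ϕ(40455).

20160

Factor 40455: 40455 = 3**2 · 5 · 29 · 31.
φ(3^2) = 3^2 − 3^1 = 9 − 3 = 6.
φ(5) = 5 − 1 = 4.
φ(29) = 29 − 1 = 28.
φ(31) = 31 − 1 = 30.
φ(40455) = 6 × 4 × 28 × 30 = 20160.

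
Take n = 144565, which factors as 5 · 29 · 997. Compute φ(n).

111552

φ(144565) = 144565 · (1 − 1/5) · (1 − 1/29) · (1 − 1/997)
       = 144565 · 111552/144565 = 111552.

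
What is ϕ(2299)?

1980

2299 = 11**2 * 19.
φ(2299) = 2299 · (1 − 1/11) · (1 − 1/19)
       = 2299 · 180/209 = 1980.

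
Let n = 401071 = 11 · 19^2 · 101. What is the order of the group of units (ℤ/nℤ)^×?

342000

φ(11) = 11 − 1 = 10.
φ(19^2) = 19^2 − 19^1 = 361 − 19 = 342.
φ(101) = 101 − 1 = 100.
φ(401071) = 10 × 342 × 100 = 342000.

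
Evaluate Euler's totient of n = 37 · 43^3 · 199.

φ(37) = 37 − 1 = 36.
φ(43^3) = 43^3 − 43^2 = 79507 − 1849 = 77658.
φ(199) = 199 − 1 = 198.
Since φ is multiplicative, φ(585410041) = 36 · 77658 · 198 = 553546224.

553546224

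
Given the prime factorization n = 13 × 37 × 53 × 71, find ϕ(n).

1572480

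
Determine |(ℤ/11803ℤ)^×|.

Prime factorization: 11803 = 11 · 29 · 37.
φ(11803) = 11803 · (1 − 1/11) · (1 − 1/29) · (1 − 1/37)
       = 11803 · 10080/11803 = 10080.

10080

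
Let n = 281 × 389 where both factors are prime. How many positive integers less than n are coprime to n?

108640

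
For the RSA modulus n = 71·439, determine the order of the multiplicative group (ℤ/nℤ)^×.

φ(71) = 71 − 1 = 70.
φ(439) = 439 − 1 = 438.
Multiply: 70 · 438 = 30660.

30660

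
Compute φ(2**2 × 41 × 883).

φ(144812) = 144812 · (1 − 1/2) · (1 − 1/41) · (1 − 1/883)
       = 144812 · 35280/72406 = 70560.

70560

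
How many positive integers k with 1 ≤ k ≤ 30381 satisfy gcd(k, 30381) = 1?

17280

30381 = 3 * 13 * 19 * 41.
φ(3) = 3 − 1 = 2.
φ(13) = 13 − 1 = 12.
φ(19) = 19 − 1 = 18.
φ(41) = 41 − 1 = 40.
Multiply: 2 · 12 · 18 · 40 = 17280.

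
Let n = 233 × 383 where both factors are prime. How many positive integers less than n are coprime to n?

88624

φ(pq) = (p−1)(q−1) = 232 · 382 = 88624.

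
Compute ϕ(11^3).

φ(11^3) = 11^3 − 11^2 = 1331 − 121 = 1210.

1210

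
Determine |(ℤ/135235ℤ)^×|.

Prime factorization: 135235 = 5 · 17 · 37 · 43.
φ(135235) = 135235 · (1 − 1/5) · (1 − 1/17) · (1 − 1/37) · (1 − 1/43)
       = 135235 · 96768/135235 = 96768.

96768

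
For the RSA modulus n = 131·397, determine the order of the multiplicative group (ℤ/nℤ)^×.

51480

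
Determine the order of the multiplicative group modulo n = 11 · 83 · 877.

φ(800701) = 800701 · (1 − 1/11) · (1 − 1/83) · (1 − 1/877)
       = 800701 · 718320/800701 = 718320.

718320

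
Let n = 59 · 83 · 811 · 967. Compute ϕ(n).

φ(59) = 59 − 1 = 58.
φ(83) = 83 − 1 = 82.
φ(811) = 811 − 1 = 810.
φ(967) = 967 − 1 = 966.
φ(3840408589) = 58 × 82 × 810 × 966 = 3721379760.

3721379760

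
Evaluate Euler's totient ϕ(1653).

First factor: 1653 = 3 × 19 × 29.
φ(3) = 3 − 1 = 2.
φ(19) = 19 − 1 = 18.
φ(29) = 29 − 1 = 28.
φ(1653) = 2 × 18 × 28 = 1008.

1008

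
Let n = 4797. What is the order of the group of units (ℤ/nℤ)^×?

2880

4797 = 3**2 * 13 * 41.
φ(3^2) = 3^1·(3−1) = 3·2 = 6.
φ(13) = 13 − 1 = 12.
φ(41) = 41 − 1 = 40.
Multiply: 6 · 12 · 40 = 2880.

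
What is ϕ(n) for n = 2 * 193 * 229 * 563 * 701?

17221478400

φ(2) = 2 − 1 = 1.
φ(193) = 193 − 1 = 192.
φ(229) = 229 − 1 = 228.
φ(563) = 563 − 1 = 562.
φ(701) = 701 − 1 = 700.
φ(34885841222) = 1 × 192 × 228 × 562 × 700 = 17221478400.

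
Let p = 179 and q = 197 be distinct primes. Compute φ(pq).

34888

For distinct primes, φ(pq) = (p−1)(q−1) = 178 × 196 = 34888.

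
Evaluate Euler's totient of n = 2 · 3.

φ(6) = 6 · (1 − 1/2) · (1 − 1/3)
       = 6 · 2/6 = 2.

2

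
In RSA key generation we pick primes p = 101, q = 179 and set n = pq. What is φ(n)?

φ(18079) = 18079 · (1 − 1/101) · (1 − 1/179)
       = 18079 · 17800/18079 = 17800.

17800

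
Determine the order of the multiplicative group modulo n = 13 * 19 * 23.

φ(5681) = 5681 · (1 − 1/13) · (1 − 1/19) · (1 − 1/23)
       = 5681 · 4752/5681 = 4752.

4752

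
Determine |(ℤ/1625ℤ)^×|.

1200

1625 = 5^3 × 13.
φ(1625) = 1625 · (1 − 1/5) · (1 − 1/13)
       = 1625 · 48/65 = 1200.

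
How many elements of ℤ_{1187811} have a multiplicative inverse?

725760

First factor: 1187811 = 3**3 * 29 * 37 * 41.
φ(1187811) = 1187811 · (1 − 1/3) · (1 − 1/29) · (1 − 1/37) · (1 − 1/41)
       = 1187811 · 80640/131979 = 725760.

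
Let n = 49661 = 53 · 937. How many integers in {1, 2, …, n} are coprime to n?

φ(49661) = 49661 · (1 − 1/53) · (1 − 1/937)
       = 49661 · 48672/49661 = 48672.

48672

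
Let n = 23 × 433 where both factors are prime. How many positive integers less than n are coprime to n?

9504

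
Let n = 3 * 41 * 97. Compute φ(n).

φ(3) = 3 − 1 = 2.
φ(41) = 41 − 1 = 40.
φ(97) = 97 − 1 = 96.
φ(11931) = 2 × 40 × 96 = 7680.

7680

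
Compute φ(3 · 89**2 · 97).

1503744

φ(3) = 3 − 1 = 2.
φ(89^2) = 89^2 − 89^1 = 7921 − 89 = 7832.
φ(97) = 97 − 1 = 96.
Multiply: 2 · 7832 · 96 = 1503744.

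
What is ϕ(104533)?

Factor 104533: 104533 = 11 · 13 · 17 · 43.
φ(104533) = 104533 · (1 − 1/11) · (1 − 1/13) · (1 − 1/17) · (1 − 1/43)
       = 104533 · 80640/104533 = 80640.

80640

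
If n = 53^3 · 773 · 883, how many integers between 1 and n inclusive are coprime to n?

99458285472

φ(101617336243) = 101617336243 · (1 − 1/53) · (1 − 1/773) · (1 − 1/883)
       = 101617336243 · 35407008/36175627 = 99458285472.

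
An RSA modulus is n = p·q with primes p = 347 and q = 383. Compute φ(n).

132172

φ(n) = (p − 1)(q − 1) = (347−1)(383−1) = 346·382 = 132172.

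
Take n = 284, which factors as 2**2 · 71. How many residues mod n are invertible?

φ(284) = 284 · (1 − 1/2) · (1 − 1/71)
       = 284 · 70/142 = 140.

140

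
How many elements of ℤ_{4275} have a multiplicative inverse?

4275 = 3^2 · 5^2 · 19.
φ(3^2) = 3^1·(3−1) = 3·2 = 6.
φ(5^2) = 5^2 − 5^1 = 25 − 5 = 20.
φ(19) = 19 − 1 = 18.
Since φ is multiplicative, φ(4275) = 6 · 20 · 18 = 2160.

2160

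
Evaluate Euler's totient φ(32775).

Prime factorization: 32775 = 3 · 5^2 · 19 · 23.
φ(32775) = 32775 · (1 − 1/3) · (1 − 1/5) · (1 − 1/19) · (1 − 1/23)
       = 32775 · 3168/6555 = 15840.

15840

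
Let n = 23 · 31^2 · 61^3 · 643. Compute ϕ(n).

φ(23) = 23 − 1 = 22.
φ(31^2) = 31^2 − 31^1 = 961 − 31 = 930.
φ(61^3) = 61^2·(61−1) = 3721·60 = 223260.
φ(643) = 643 − 1 = 642.
Since φ is multiplicative, φ(3225905950649) = 22 · 930 · 223260 · 642 = 2932591543200.

2932591543200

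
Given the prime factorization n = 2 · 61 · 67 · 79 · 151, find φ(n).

46332000

φ(97507646) = 97507646 · (1 − 1/2) · (1 − 1/61) · (1 − 1/67) · (1 − 1/79) · (1 − 1/151)
       = 97507646 · 46332000/97507646 = 46332000.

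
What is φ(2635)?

2635 = 5 · 17 · 31.
φ(2635) = 2635 · (1 − 1/5) · (1 − 1/17) · (1 − 1/31)
       = 2635 · 1920/2635 = 1920.

1920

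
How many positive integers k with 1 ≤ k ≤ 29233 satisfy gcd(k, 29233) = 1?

26400

Factor 29233: 29233 = 23 · 31 · 41.
φ(29233) = 29233 · (1 − 1/23) · (1 − 1/31) · (1 − 1/41)
       = 29233 · 26400/29233 = 26400.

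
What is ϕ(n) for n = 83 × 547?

44772

φ(83) = 83 − 1 = 82.
φ(547) = 547 − 1 = 546.
Multiply: 82 · 546 = 44772.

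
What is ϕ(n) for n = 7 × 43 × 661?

166320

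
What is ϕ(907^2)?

821742

φ(907^2) = 907^2 − 907^1 = 822649 − 907 = 821742.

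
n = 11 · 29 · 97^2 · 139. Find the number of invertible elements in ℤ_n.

φ(417204469) = 417204469 · (1 − 1/11) · (1 − 1/29) · (1 − 1/97) · (1 − 1/139)
       = 417204469 · 3709440/4301077 = 359815680.

359815680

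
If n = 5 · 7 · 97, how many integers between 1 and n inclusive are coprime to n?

2304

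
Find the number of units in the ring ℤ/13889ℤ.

12096

Prime factorization: 13889 = 17 · 19 · 43.
φ(17) = 17 − 1 = 16.
φ(19) = 19 − 1 = 18.
φ(43) = 43 − 1 = 42.
Since φ is multiplicative, φ(13889) = 16 · 18 · 42 = 12096.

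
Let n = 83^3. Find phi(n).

φ(571787) = 571787 · (1 − 1/83)
       = 571787 · 82/83 = 564898.

564898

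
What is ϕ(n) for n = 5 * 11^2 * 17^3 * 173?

349944320

φ(5) = 5 − 1 = 4.
φ(11^2) = 11^1·(11−1) = 11·10 = 110.
φ(17^3) = 17^2·(17−1) = 289·16 = 4624.
φ(173) = 173 − 1 = 172.
Since φ is multiplicative, φ(514219145) = 4 · 110 · 4624 · 172 = 349944320.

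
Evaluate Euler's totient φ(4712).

2160

First factor: 4712 = 2**3 * 19 * 31.
φ(4712) = 4712 · (1 − 1/2) · (1 − 1/19) · (1 − 1/31)
       = 4712 · 540/1178 = 2160.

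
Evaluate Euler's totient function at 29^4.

682892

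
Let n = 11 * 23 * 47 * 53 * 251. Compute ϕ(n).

φ(158185973) = 158185973 · (1 − 1/11) · (1 − 1/23) · (1 − 1/47) · (1 − 1/53) · (1 − 1/251)
       = 158185973 · 131560000/158185973 = 131560000.

131560000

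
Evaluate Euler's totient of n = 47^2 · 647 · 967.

φ(47^2) = 47^1·(47−1) = 47·46 = 2162.
φ(647) = 647 − 1 = 646.
φ(967) = 967 − 1 = 966.
Multiply: 2162 · 646 · 966 = 1349165832.

1349165832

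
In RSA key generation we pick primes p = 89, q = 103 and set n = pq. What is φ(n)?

8976

φ(n) = (p − 1)(q − 1) = (89−1)(103−1) = 88·102 = 8976.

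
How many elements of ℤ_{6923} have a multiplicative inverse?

5544

6923 = 7 * 23 * 43.
φ(6923) = 6923 · (1 − 1/7) · (1 − 1/23) · (1 − 1/43)
       = 6923 · 5544/6923 = 5544.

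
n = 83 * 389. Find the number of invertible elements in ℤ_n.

31816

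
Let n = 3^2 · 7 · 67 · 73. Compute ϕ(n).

171072

φ(3^2) = 3^2 − 3^1 = 9 − 3 = 6.
φ(7) = 7 − 1 = 6.
φ(67) = 67 − 1 = 66.
φ(73) = 73 − 1 = 72.
Multiply: 6 · 6 · 66 · 72 = 171072.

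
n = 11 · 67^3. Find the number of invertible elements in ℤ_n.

2962740

φ(3308393) = 3308393 · (1 − 1/11) · (1 − 1/67)
       = 3308393 · 660/737 = 2962740.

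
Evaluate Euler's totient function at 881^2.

775280

φ(776161) = 776161 · (1 − 1/881)
       = 776161 · 880/881 = 775280.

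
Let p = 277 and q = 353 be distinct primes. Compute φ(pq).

For distinct primes, φ(pq) = (p−1)(q−1) = 276 × 352 = 97152.

97152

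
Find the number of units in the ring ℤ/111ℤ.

72

Factor 111: 111 = 3 · 37.
φ(3) = 3 − 1 = 2.
φ(37) = 37 − 1 = 36.
Since φ is multiplicative, φ(111) = 2 · 36 = 72.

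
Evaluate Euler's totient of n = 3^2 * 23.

φ(207) = 207 · (1 − 1/3) · (1 − 1/23)
       = 207 · 44/69 = 132.

132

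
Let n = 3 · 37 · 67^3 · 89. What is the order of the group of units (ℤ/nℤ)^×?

1877192064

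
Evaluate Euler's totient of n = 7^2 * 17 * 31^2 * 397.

φ(7^2) = 7^2 − 7^1 = 49 − 7 = 42.
φ(17) = 17 − 1 = 16.
φ(31^2) = 31^1·(31−1) = 31·30 = 930.
φ(397) = 397 − 1 = 396.
Since φ is multiplicative, φ(317803661) = 42 · 16 · 930 · 396 = 247484160.

247484160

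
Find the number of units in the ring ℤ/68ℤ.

32

68 = 2^2 · 17.
φ(68) = 68 · (1 − 1/2) · (1 − 1/17)
       = 68 · 16/34 = 32.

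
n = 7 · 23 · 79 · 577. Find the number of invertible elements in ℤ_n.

5930496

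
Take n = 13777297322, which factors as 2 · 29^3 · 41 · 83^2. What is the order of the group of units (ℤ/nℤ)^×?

6410707520

φ(2) = 2 − 1 = 1.
φ(29^3) = 29^3 − 29^2 = 24389 − 841 = 23548.
φ(41) = 41 − 1 = 40.
φ(83^2) = 83^1·(83−1) = 83·82 = 6806.
Multiply: 1 · 23548 · 40 · 6806 = 6410707520.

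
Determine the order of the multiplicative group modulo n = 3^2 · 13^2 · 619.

φ(3^2) = 3^1·(3−1) = 3·2 = 6.
φ(13^2) = 13^1·(13−1) = 13·12 = 156.
φ(619) = 619 − 1 = 618.
Multiply: 6 · 156 · 618 = 578448.

578448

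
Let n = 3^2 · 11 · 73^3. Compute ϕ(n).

23021280

φ(3^2) = 3^1·(3−1) = 3·2 = 6.
φ(11) = 11 − 1 = 10.
φ(73^3) = 73^2·(73−1) = 5329·72 = 383688.
φ(38512683) = 6 × 10 × 383688 = 23021280.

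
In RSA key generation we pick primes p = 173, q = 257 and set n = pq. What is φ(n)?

44032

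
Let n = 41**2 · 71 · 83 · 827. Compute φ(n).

φ(41^2) = 41^1·(41−1) = 41·40 = 1640.
φ(71) = 71 − 1 = 70.
φ(83) = 83 − 1 = 82.
φ(827) = 827 − 1 = 826.
Multiply: 1640 · 70 · 82 · 826 = 7775633600.

7775633600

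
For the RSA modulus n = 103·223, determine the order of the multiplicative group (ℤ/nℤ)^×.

For distinct primes, φ(pq) = (p−1)(q−1) = 102 × 222 = 22644.

22644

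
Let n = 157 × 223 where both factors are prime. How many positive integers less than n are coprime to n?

φ(157) = 157 − 1 = 156.
φ(223) = 223 − 1 = 222.
φ(35011) = 156 × 222 = 34632.

34632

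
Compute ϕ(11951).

10368

First factor: 11951 = 17 × 19 × 37.
φ(11951) = 11951 · (1 − 1/17) · (1 − 1/19) · (1 − 1/37)
       = 11951 · 10368/11951 = 10368.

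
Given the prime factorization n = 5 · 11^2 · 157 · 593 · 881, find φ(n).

35758694400

φ(49623298505) = 49623298505 · (1 − 1/5) · (1 − 1/11) · (1 − 1/157) · (1 − 1/593) · (1 − 1/881)
       = 49623298505 · 3250790400/4511208955 = 35758694400.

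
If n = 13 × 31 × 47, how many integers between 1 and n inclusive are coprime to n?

φ(13) = 13 − 1 = 12.
φ(31) = 31 − 1 = 30.
φ(47) = 47 − 1 = 46.
Multiply: 12 · 30 · 46 = 16560.

16560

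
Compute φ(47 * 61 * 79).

φ(226493) = 226493 · (1 − 1/47) · (1 − 1/61) · (1 − 1/79)
       = 226493 · 215280/226493 = 215280.

215280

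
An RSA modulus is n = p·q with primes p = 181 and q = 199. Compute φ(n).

35640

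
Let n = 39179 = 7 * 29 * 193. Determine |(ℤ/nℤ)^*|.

φ(7) = 7 − 1 = 6.
φ(29) = 29 − 1 = 28.
φ(193) = 193 − 1 = 192.
Since φ is multiplicative, φ(39179) = 6 · 28 · 192 = 32256.

32256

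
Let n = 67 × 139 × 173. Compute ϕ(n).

1566576

φ(1611149) = 1611149 · (1 − 1/67) · (1 − 1/139) · (1 − 1/173)
       = 1611149 · 1566576/1611149 = 1566576.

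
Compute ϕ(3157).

2400

First factor: 3157 = 7 · 11 · 41.
φ(7) = 7 − 1 = 6.
φ(11) = 11 − 1 = 10.
φ(41) = 41 − 1 = 40.
Since φ is multiplicative, φ(3157) = 6 · 10 · 40 = 2400.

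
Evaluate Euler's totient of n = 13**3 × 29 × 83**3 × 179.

φ(6521017458449) = 6521017458449 · (1 − 1/13) · (1 − 1/29) · (1 − 1/83) · (1 − 1/179)
       = 6521017458449 · 4904256/5601089 = 5709735909696.

5709735909696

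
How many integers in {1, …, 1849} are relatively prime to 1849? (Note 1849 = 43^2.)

φ(43^2) = 43^2 − 43^1 = 1849 − 43 = 1806.

1806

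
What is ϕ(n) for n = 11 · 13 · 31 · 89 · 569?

179942400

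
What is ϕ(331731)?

201600

Factor 331731: 331731 = 3^2 · 29 · 31 · 41.
φ(331731) = 331731 · (1 − 1/3) · (1 − 1/29) · (1 − 1/31) · (1 − 1/41)
       = 331731 · 67200/110577 = 201600.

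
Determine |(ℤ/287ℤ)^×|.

First factor: 287 = 7 · 41.
φ(7) = 7 − 1 = 6.
φ(41) = 41 − 1 = 40.
Multiply: 6 · 40 = 240.

240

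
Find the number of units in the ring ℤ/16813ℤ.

16813 = 17 · 23 · 43.
φ(16813) = 16813 · (1 − 1/17) · (1 − 1/23) · (1 − 1/43)
       = 16813 · 14784/16813 = 14784.

14784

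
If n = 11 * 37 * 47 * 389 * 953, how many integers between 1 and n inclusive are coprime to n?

6116866560

φ(7091445493) = 7091445493 · (1 − 1/11) · (1 − 1/37) · (1 − 1/47) · (1 − 1/389) · (1 − 1/953)
       = 7091445493 · 6116866560/7091445493 = 6116866560.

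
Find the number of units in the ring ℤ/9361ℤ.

9361 = 11 × 23 × 37.
φ(9361) = 9361 · (1 − 1/11) · (1 − 1/23) · (1 − 1/37)
       = 9361 · 7920/9361 = 7920.

7920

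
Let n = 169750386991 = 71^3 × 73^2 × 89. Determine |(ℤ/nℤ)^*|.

163212255360

φ(71^3) = 71^2·(71−1) = 5041·70 = 352870.
φ(73^2) = 73^1·(73−1) = 73·72 = 5256.
φ(89) = 89 − 1 = 88.
Since φ is multiplicative, φ(169750386991) = 352870 · 5256 · 88 = 163212255360.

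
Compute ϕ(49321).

45360

Prime factorization: 49321 = 31 · 37 · 43.
φ(49321) = 49321 · (1 − 1/31) · (1 − 1/37) · (1 − 1/43)
       = 49321 · 45360/49321 = 45360.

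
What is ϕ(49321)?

First factor: 49321 = 31 · 37 · 43.
φ(49321) = 49321 · (1 − 1/31) · (1 − 1/37) · (1 − 1/43)
       = 49321 · 45360/49321 = 45360.

45360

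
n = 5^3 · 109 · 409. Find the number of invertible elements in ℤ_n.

4406400

φ(5572625) = 5572625 · (1 − 1/5) · (1 − 1/109) · (1 − 1/409)
       = 5572625 · 176256/222905 = 4406400.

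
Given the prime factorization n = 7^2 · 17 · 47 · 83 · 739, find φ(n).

1870670592

φ(2401404887) = 2401404887 · (1 − 1/7) · (1 − 1/17) · (1 − 1/47) · (1 − 1/83) · (1 − 1/739)
       = 2401404887 · 267238656/343057841 = 1870670592.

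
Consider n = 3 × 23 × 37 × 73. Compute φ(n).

114048

φ(3) = 3 − 1 = 2.
φ(23) = 23 − 1 = 22.
φ(37) = 37 − 1 = 36.
φ(73) = 73 − 1 = 72.
Multiply: 2 · 22 · 36 · 72 = 114048.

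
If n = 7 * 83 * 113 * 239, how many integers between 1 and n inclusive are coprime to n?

13114752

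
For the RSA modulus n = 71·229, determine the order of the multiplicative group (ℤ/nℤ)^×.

15960

φ(pq) = (p−1)(q−1) = 70 · 228 = 15960.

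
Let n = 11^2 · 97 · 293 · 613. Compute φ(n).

1887114240

φ(11^2) = 11^1·(11−1) = 11·10 = 110.
φ(97) = 97 − 1 = 96.
φ(293) = 293 − 1 = 292.
φ(613) = 613 − 1 = 612.
Since φ is multiplicative, φ(2108070833) = 110 · 96 · 292 · 612 = 1887114240.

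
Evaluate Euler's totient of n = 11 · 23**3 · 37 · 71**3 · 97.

141927588633600

φ(171919325145623) = 171919325145623 · (1 − 1/11) · (1 − 1/23) · (1 − 1/37) · (1 − 1/71) · (1 − 1/97)
       = 171919325145623 · 53222400/64469207 = 141927588633600.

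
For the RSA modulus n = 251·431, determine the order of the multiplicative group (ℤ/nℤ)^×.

107500

φ(pq) = (p−1)(q−1) = 250 · 430 = 107500.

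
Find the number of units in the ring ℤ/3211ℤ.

First factor: 3211 = 13**2 · 19.
φ(3211) = 3211 · (1 − 1/13) · (1 − 1/19)
       = 3211 · 216/247 = 2808.

2808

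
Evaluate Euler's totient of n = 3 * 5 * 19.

144

φ(3) = 3 − 1 = 2.
φ(5) = 5 − 1 = 4.
φ(19) = 19 − 1 = 18.
Multiply: 2 · 4 · 18 = 144.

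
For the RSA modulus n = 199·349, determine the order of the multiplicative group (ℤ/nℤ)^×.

68904

φ(n) = (p − 1)(q − 1) = (199−1)(349−1) = 198·348 = 68904.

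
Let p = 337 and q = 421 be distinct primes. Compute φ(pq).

141120

φ(337) = 337 − 1 = 336.
φ(421) = 421 − 1 = 420.
φ(141877) = 336 × 420 = 141120.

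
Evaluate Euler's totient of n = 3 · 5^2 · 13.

480

φ(3) = 3 − 1 = 2.
φ(5^2) = 5^1·(5−1) = 5·4 = 20.
φ(13) = 13 − 1 = 12.
Multiply: 2 · 20 · 12 = 480.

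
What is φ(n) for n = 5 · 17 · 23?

φ(5) = 5 − 1 = 4.
φ(17) = 17 − 1 = 16.
φ(23) = 23 − 1 = 22.
Multiply: 4 · 16 · 22 = 1408.

1408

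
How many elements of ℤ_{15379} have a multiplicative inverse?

12168

First factor: 15379 = 7 · 13**3.
φ(15379) = 15379 · (1 − 1/7) · (1 − 1/13)
       = 15379 · 72/91 = 12168.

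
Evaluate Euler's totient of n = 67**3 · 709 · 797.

166970545632

φ(169953050699) = 169953050699 · (1 − 1/67) · (1 − 1/709) · (1 − 1/797)
       = 169953050699 · 37195488/37859891 = 166970545632.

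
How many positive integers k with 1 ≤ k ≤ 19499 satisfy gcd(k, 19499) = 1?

First factor: 19499 = 17 · 31 · 37.
φ(19499) = 19499 · (1 − 1/17) · (1 − 1/31) · (1 − 1/37)
       = 19499 · 17280/19499 = 17280.

17280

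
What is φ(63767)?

52800

63767 = 11**2 * 17 * 31.
φ(63767) = 63767 · (1 − 1/11) · (1 − 1/17) · (1 − 1/31)
       = 63767 · 4800/5797 = 52800.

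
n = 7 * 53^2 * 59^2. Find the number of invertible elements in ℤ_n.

56586192

φ(68446903) = 68446903 · (1 − 1/7) · (1 − 1/53) · (1 − 1/59)
       = 68446903 · 18096/21889 = 56586192.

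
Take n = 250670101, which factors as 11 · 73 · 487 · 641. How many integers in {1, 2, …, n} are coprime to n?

223948800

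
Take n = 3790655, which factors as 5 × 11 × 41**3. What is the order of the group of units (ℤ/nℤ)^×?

2689600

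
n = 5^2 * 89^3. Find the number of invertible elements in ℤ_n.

13940960

φ(17624225) = 17624225 · (1 − 1/5) · (1 − 1/89)
       = 17624225 · 352/445 = 13940960.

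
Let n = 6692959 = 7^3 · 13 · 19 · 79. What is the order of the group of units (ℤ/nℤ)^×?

φ(6692959) = 6692959 · (1 − 1/7) · (1 − 1/13) · (1 − 1/19) · (1 − 1/79)
       = 6692959 · 101088/136591 = 4953312.

4953312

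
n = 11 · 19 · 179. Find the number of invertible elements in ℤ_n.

φ(11) = 11 − 1 = 10.
φ(19) = 19 − 1 = 18.
φ(179) = 179 − 1 = 178.
φ(37411) = 10 × 18 × 178 = 32040.

32040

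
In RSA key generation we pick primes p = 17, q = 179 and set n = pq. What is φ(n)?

2848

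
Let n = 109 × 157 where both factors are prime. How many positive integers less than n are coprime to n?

φ(n) = (p − 1)(q − 1) = (109−1)(157−1) = 108·156 = 16848.

16848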